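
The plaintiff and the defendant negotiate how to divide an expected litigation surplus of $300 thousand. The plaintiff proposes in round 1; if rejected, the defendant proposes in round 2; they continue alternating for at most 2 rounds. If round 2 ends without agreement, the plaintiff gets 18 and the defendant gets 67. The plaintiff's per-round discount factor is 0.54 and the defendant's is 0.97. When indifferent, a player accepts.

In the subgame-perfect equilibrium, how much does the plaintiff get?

Work backward from the last round.
Round 2 (the defendant proposes): the plaintiff gets 18 if talks fail, so the defendant offers 18 and keeps 282.
Round 1 (the plaintiff proposes): the defendant can get 282 next round, worth 0.97 × 282 = 273.54 now. The plaintiff offers 273.54 and keeps 300 − 273.54 = 26.46.

26.46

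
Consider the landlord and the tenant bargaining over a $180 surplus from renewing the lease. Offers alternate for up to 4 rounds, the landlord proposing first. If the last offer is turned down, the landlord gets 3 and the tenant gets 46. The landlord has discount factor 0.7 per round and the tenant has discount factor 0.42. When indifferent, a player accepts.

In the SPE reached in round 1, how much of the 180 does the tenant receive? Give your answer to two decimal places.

Round 4 (the tenant proposes): the landlord gets 3 if talks fail, so the tenant offers 3 and keeps 177.
Round 3 (the landlord proposes): the tenant can get 177 next round, worth 0.42 × 177 = 74.34 now, so the landlord offers 74.34, keeping 105.66.
Round 2 (the tenant proposes): the landlord can get 105.66 next round, worth 0.7 × 105.66 = 73.962 now; the tenant offers that and keeps 106.038.
Round 1 (the landlord proposes): the tenant can get 106.038 next round, worth 0.42 × 106.038 = 44.53596 now, so the landlord offers 44.53596, keeping 135.46404.

44.54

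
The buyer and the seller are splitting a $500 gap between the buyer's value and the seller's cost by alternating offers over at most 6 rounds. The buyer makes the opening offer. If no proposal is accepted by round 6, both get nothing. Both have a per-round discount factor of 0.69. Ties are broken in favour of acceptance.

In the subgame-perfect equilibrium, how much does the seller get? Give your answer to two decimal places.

236.07

Round 6 (the seller proposes): rejection yields 0 for the buyer; the seller offers 0 and keeps 500.
Round 5 (the buyer proposes): the seller can get 500 next round, worth 0.69 × 500 = 345 now, so the buyer offers 345, keeping 155.
Round 4 (the seller proposes): the buyer can get 155 next round, worth 0.69 × 155 = 106.95 now. The seller offers 106.95 and keeps 500 − 106.95 = 393.05.
Round 3 (the buyer proposes): the seller can get 393.05 next round, worth 0.69 × 393.05 = 271.2045 now; the buyer offers that and keeps 228.7955.
Round 2 (the seller proposes): the buyer can get 228.7955 next round, worth 0.69 × 228.7955 = 157.868895 now; the seller offers that and keeps 342.131105.
Round 1 (the buyer proposes): the seller can get 342.131105 next round, worth 0.69 × 342.131105 = 236.07046245 now. The buyer offers 236.07046245 and keeps 500 − 236.07046245 = 263.92953755.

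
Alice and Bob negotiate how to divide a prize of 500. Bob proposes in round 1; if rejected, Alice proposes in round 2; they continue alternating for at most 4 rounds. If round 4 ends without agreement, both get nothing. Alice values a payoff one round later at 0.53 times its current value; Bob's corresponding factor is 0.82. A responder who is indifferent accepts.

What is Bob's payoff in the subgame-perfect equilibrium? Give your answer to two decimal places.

337.13

Round 4 (Alice proposes): Bob will accept anything ≥ 0, so Alice offers 0 and keeps 500.
Round 3 (Bob proposes): Alice can get 500 next round, worth 0.53 × 500 = 265 now. Bob offers 265 and keeps 500 − 265 = 235.
Round 2 (Alice proposes): Bob can get 235 next round, worth 0.82 × 235 = 192.7 now, so Alice offers 192.7, keeping 307.3.
Round 1 (Bob proposes): Alice can get 307.3 next round, worth 0.53 × 307.3 = 162.869 now. Bob offers 162.869 and keeps 500 − 162.869 = 337.131.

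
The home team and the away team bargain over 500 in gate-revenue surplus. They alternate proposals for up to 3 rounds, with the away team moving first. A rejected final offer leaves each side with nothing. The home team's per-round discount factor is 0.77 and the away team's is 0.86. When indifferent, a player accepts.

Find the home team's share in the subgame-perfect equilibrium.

53.9

Round 3 (the away team proposes): the home team will accept anything ≥ 0, so the away team offers 0 and keeps 500.
Round 2 (the home team proposes): the away team can get 500 next round, worth 0.86 × 500 = 430 now, so the home team offers 430, keeping 70.
Round 1 (the away team proposes): the home team can get 70 next round, worth 0.77 × 70 = 53.9 now. The away team offers 53.9 and keeps 500 − 53.9 = 446.1.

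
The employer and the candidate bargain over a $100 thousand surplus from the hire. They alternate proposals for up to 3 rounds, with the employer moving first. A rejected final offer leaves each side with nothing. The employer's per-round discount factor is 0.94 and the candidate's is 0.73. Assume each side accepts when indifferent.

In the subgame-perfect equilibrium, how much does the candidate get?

By backward induction:
Round 3 (the employer proposes): rejection yields 0 for the candidate; the employer offers 0 and keeps 100.
Round 2 (the candidate proposes): the employer can get 100 next round, worth 0.94 × 100 = 94 now. The candidate offers 94 and keeps 100 − 94 = 6.
Round 1 (the employer proposes): the candidate can get 6 next round, worth 0.73 × 6 = 4.38 now. The employer offers 4.38 and keeps 100 − 4.38 = 95.62.

4.38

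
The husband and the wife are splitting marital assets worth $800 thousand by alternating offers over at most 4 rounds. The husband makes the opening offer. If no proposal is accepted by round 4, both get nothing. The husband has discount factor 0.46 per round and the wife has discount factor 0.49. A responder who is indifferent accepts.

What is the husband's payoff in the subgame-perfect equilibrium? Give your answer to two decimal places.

Round 4 (the wife proposes): the husband will accept anything ≥ 0, so the wife offers 0 and keeps 800.
Round 3 (the husband proposes): the wife can get 800 next round, worth 0.49 × 800 = 392 now; the husband offers that and keeps 408.
Round 2 (the wife proposes): the husband can get 408 next round, worth 0.46 × 408 = 187.68 now; the wife offers that and keeps 612.32.
Round 1 (the husband proposes): the wife can get 612.32 next round, worth 0.49 × 612.32 = 300.0368 now, so the husband offers 300.0368, keeping 499.9632.

499.96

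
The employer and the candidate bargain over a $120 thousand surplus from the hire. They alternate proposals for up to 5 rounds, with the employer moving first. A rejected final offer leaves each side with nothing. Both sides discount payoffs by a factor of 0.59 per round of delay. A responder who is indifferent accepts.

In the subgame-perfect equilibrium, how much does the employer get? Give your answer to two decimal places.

Round 5 (the employer proposes): rejection yields 0 for the candidate; the employer offers 0 and keeps 120.
Round 4 (the candidate proposes): the employer can get 120 next round, worth 0.59 × 120 = 70.8 now. The candidate offers 70.8 and keeps 120 − 70.8 = 49.2.
Round 3 (the employer proposes): the candidate can get 49.2 next round, worth 0.59 × 49.2 = 29.028 now; the employer offers that and keeps 90.972.
Round 2 (the candidate proposes): the employer can get 90.972 next round, worth 0.59 × 90.972 = 53.67348 now; the candidate offers that and keeps 66.32652.
Round 1 (the employer proposes): the candidate can get 66.32652 next round, worth 0.59 × 66.32652 = 39.1326468 now; the employer offers that and keeps 80.8673532.

80.87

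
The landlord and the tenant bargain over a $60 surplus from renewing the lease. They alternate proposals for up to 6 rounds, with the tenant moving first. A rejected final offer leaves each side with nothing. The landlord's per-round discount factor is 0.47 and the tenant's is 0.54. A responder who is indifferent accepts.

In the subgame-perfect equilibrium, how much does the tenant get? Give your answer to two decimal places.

Round 6 (the landlord proposes): rejection yields 0 for the tenant; the landlord offers 0 and keeps 60.
Round 5 (the tenant proposes): the landlord can get 60 next round, worth 0.47 × 60 = 28.2 now; the tenant offers that and keeps 31.8.
Round 4 (the landlord proposes): the tenant can get 31.8 next round, worth 0.54 × 31.8 = 17.172 now, so the landlord offers 17.172, keeping 42.828.
Round 3 (the tenant proposes): the landlord can get 42.828 next round, worth 0.47 × 42.828 = 20.12916 now. The tenant offers 20.12916 and keeps 60 − 20.12916 = 39.87084.
Round 2 (the landlord proposes): the tenant can get 39.87084 next round, worth 0.54 × 39.87084 = 21.5302536 now; the landlord offers that and keeps 38.4697464.
Round 1 (the tenant proposes): the landlord can get 38.4697464 next round, worth 0.47 × 38.4697464 = 18.080780808 now; the tenant offers that and keeps 41.919219192.

41.92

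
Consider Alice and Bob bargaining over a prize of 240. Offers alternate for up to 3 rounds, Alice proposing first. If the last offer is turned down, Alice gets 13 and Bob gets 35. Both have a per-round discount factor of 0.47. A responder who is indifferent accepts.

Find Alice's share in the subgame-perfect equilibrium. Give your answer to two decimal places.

Round 3 (Alice proposes): Bob gets 35 if talks fail, so Alice offers 35 and keeps 205.
Round 2 (Bob proposes): Alice can get 205 next round, worth 0.47 × 205 = 96.35 now. Bob offers 96.35 and keeps 240 − 96.35 = 143.65.
Round 1 (Alice proposes): Bob can get 143.65 next round, worth 0.47 × 143.65 = 67.5155 now, so Alice offers 67.5155, keeping 172.4845.

172.48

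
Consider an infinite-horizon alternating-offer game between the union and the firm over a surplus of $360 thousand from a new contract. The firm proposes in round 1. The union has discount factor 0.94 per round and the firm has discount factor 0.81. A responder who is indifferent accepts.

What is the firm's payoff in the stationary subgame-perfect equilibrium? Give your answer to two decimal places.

90.53

In a stationary SPE each proposer offers the other exactly their discounted continuation value.
If the firm keeps x when proposing and the union keeps y when proposing, then x = 360 − 0.94y and y = 360 − 0.81x.
Solving: x = 360(1 − 0.94) / (1 − 0.81·0.94) = 21.6 / 0.2386 ≈ 90.5281.
The union gets 360 − 90.5281 ≈ 269.4719.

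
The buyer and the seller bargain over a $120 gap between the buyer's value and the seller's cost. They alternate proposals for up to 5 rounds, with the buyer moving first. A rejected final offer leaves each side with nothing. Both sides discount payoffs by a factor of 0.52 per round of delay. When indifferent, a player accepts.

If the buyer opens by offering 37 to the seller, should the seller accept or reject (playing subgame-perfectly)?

Work out the seller's continuation value if the offer is rejected.
Round 5 (the buyer proposes): the seller will accept anything ≥ 0, so the buyer offers 0 and keeps 120.
Round 4 (the seller proposes): the buyer can get 120 next round, worth 0.52 × 120 = 62.4 now. The seller offers 62.4 and keeps 120 − 62.4 = 57.6.
Round 3 (the buyer proposes): the seller can get 57.6 next round, worth 0.52 × 57.6 = 29.952 now; the buyer offers that and keeps 90.048.
Round 2 (the seller proposes): the buyer can get 90.048 next round, worth 0.52 × 90.048 = 46.82496 now, so the seller offers 46.82496, keeping 73.17504.
So by rejecting in round 1, the seller gets 73.17504 next round, worth 0.52 × 73.17504 = 38.0510208 now.
Offer 37 < 38.0510208, so the seller rejects.

Reject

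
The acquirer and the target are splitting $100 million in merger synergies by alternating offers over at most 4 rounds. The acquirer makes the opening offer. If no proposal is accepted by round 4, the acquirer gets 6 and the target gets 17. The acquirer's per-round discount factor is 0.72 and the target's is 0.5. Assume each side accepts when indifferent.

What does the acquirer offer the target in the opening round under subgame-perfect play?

Round 4 (the target proposes): the acquirer gets 6 if talks fail, so the target offers 6 and keeps 94.
Round 3 (the acquirer proposes): the target can get 94 next round, worth 0.5 × 94 = 47 now. The acquirer offers 47 and keeps 100 − 47 = 53.
Round 2 (the target proposes): the acquirer can get 53 next round, worth 0.72 × 53 = 38.16 now. The target offers 38.16 and keeps 100 − 38.16 = 61.84.
Round 1 (the acquirer proposes): the target can get 61.84 next round, worth 0.5 × 61.84 = 30.92 now, so the acquirer offers 30.92, keeping 69.08.

30.92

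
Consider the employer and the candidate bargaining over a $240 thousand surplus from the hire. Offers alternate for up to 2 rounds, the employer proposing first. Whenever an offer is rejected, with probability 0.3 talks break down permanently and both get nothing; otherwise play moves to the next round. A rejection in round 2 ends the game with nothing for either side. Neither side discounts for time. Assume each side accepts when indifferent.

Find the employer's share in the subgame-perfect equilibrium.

72

Round 2 (the candidate proposes): the employer will accept anything ≥ 0, so the candidate offers 0 and keeps 240.
Round 1 (the employer proposes): rejecting gives the candidate an expected 0.7 × 240 = 168. The employer offers 168 and keeps 240 − 168 = 72.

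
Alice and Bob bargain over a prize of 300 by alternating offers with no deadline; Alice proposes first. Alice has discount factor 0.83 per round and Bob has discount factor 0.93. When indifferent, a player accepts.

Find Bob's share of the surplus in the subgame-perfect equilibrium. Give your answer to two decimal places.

Let x be Alice's share when Alice proposes and y be Bob's share when Bob proposes.
Bob accepts iff offered ≥ 0.93·y, so x = 300 − 0.93y. Symmetrically y = 300 − 0.83x.
Substituting: x = 300 − 0.93(300 − 0.83x), giving x(1 − 0.83·0.93) = 300(1 − 0.93).
So x = 300 × 0.07 / 0.2281 ≈ 92.0649, and Bob receives 300 − x ≈ 207.9351.

207.94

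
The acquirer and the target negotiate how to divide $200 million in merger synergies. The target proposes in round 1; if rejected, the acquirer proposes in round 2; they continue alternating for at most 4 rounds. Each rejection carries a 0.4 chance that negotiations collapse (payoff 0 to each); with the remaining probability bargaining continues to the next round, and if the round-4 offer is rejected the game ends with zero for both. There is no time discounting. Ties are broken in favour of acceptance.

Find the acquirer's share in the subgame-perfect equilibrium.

91.2

By backward induction:
Round 4 (the acquirer proposes): the target will accept anything ≥ 0, so the acquirer offers 0 and keeps 200.
Round 3 (the target proposes): rejecting gives the acquirer an expected 0.6 × 200 = 120. The target offers 120 and keeps 200 − 120 = 80.
Round 2 (the acquirer proposes): rejecting gives the target an expected 0.6 × 80 = 48. The acquirer offers 48 and keeps 200 − 48 = 152.
Round 1 (the target proposes): rejecting gives the acquirer an expected 0.6 × 152 = 91.2; the target offers that and keeps 108.8.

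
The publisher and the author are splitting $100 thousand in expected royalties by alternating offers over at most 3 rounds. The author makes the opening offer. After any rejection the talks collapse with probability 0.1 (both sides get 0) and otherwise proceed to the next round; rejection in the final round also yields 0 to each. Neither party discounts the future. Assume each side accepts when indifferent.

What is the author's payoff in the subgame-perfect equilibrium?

91

By backward induction:
Round 3 (the author proposes): rejection yields 0 for the publisher; the author offers 0 and keeps 100.
Round 2 (the publisher proposes): rejecting gives the author an expected 0.9 × 100 = 90; the publisher offers that and keeps 10.
Round 1 (the author proposes): rejecting gives the publisher an expected 0.9 × 10 = 9, so the author offers 9, keeping 91.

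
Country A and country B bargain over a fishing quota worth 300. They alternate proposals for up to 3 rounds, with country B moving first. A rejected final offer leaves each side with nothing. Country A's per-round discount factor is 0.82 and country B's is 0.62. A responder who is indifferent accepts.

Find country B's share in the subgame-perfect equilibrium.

206.52

Round 3 (country B proposes): country A will accept anything ≥ 0, so country B offers 0 and keeps 300.
Round 2 (country A proposes): country B can get 300 next round, worth 0.62 × 300 = 186 now. Country A offers 186 and keeps 300 − 186 = 114.
Round 1 (country B proposes): country A can get 114 next round, worth 0.82 × 114 = 93.48 now. Country B offers 93.48 and keeps 300 − 93.48 = 206.52.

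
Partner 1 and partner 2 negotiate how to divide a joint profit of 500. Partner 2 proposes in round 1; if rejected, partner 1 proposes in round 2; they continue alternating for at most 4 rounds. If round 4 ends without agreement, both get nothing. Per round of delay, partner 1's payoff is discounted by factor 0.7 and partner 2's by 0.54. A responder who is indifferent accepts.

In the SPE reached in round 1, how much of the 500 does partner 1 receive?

Round 4 (partner 1 proposes): rejection yields 0 for partner 2; partner 1 offers 0 and keeps 500.
Round 3 (partner 2 proposes): partner 1 can get 500 next round, worth 0.7 × 500 = 350 now, so partner 2 offers 350, keeping 150.
Round 2 (partner 1 proposes): partner 2 can get 150 next round, worth 0.54 × 150 = 81 now; partner 1 offers that and keeps 419.
Round 1 (partner 2 proposes): partner 1 can get 419 next round, worth 0.7 × 419 = 293.3 now; partner 2 offers that and keeps 206.7.

293.3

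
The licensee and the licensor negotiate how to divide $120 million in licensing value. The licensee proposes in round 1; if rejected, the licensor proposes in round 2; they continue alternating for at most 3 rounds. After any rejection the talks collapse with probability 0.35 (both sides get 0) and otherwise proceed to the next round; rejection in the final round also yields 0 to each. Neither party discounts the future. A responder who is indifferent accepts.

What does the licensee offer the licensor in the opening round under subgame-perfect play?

27.3

Round 3 (the licensee proposes): rejection yields 0 for the licensor; the licensee offers 0 and keeps 120.
Round 2 (the licensor proposes): rejecting gives the licensee an expected 0.65 × 120 = 78, so the licensor offers 78, keeping 42.
Round 1 (the licensee proposes): rejecting gives the licensor an expected 0.65 × 42 = 27.3, so the licensee offers 27.3, keeping 92.7.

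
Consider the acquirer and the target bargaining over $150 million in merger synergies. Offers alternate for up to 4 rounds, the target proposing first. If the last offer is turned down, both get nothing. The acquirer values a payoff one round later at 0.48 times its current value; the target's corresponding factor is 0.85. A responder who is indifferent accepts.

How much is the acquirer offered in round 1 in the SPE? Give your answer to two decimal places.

Round 4 (the acquirer proposes): rejection yields 0 for the target; the acquirer offers 0 and keeps 150.
Round 3 (the target proposes): the acquirer can get 150 next round, worth 0.48 × 150 = 72 now; the target offers that and keeps 78.
Round 2 (the acquirer proposes): the target can get 78 next round, worth 0.85 × 78 = 66.3 now; the acquirer offers that and keeps 83.7.
Round 1 (the target proposes): the acquirer can get 83.7 next round, worth 0.48 × 83.7 = 40.176 now, so the target offers 40.176, keeping 109.824.

40.18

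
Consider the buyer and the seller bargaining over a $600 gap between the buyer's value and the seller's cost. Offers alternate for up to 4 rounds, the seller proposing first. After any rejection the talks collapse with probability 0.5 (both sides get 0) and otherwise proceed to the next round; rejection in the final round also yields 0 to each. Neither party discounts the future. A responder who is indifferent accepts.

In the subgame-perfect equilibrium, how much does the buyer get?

225

Round 4 (the buyer proposes): rejection yields 0 for the seller; the buyer offers 0 and keeps 600.
Round 3 (the seller proposes): rejecting gives the buyer an expected 0.5 × 600 = 300. The seller offers 300 and keeps 600 − 300 = 300.
Round 2 (the buyer proposes): rejecting gives the seller an expected 0.5 × 300 = 150; the buyer offers that and keeps 450.
Round 1 (the seller proposes): rejecting gives the buyer an expected 0.5 × 450 = 225, so the seller offers 225, keeping 375.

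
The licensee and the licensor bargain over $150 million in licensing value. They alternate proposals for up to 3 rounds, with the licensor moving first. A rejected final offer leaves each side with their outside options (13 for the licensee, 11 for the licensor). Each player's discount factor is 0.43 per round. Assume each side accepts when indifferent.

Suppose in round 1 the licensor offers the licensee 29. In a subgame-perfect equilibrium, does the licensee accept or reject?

Reject

Work out the licensee's continuation value if the offer is rejected.
Round 3 (the licensor proposes): the licensee gets 13 if talks fail, so the licensor offers 13 and keeps 137.
Round 2 (the licensee proposes): the licensor can get 137 next round, worth 0.43 × 137 = 58.91 now. The licensee offers 58.91 and keeps 150 − 58.91 = 91.09.
So by rejecting in round 1, the licensee gets 91.09 next round, worth 0.43 × 91.09 = 39.1687 now.
Offer 29 < 39.1687, so the licensee rejects.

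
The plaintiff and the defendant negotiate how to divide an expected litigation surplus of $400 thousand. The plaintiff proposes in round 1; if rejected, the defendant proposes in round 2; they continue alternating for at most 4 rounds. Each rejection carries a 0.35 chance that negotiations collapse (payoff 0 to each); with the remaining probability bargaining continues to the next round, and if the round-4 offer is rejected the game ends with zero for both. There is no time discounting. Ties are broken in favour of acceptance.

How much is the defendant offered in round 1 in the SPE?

200.85

Round 4 (the defendant proposes): the plaintiff will accept anything ≥ 0, so the defendant offers 0 and keeps 400.
Round 3 (the plaintiff proposes): rejecting gives the defendant an expected 0.65 × 400 = 260, so the plaintiff offers 260, keeping 140.
Round 2 (the defendant proposes): rejecting gives the plaintiff an expected 0.65 × 140 = 91; the defendant offers that and keeps 309.
Round 1 (the plaintiff proposes): rejecting gives the defendant an expected 0.65 × 309 = 200.85; the plaintiff offers that and keeps 199.15.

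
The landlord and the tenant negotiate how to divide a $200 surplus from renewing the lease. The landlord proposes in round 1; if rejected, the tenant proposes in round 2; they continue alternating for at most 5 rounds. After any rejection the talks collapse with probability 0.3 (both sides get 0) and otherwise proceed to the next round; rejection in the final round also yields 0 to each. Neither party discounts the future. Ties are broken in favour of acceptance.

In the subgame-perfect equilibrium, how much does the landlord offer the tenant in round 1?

62.58

By backward induction:
Round 5 (the landlord proposes): rejection yields 0 for the tenant; the landlord offers 0 and keeps 200.
Round 4 (the tenant proposes): rejecting gives the landlord an expected 0.7 × 200 = 140, so the tenant offers 140, keeping 60.
Round 3 (the landlord proposes): rejecting gives the tenant an expected 0.7 × 60 = 42; the landlord offers that and keeps 158.
Round 2 (the tenant proposes): rejecting gives the landlord an expected 0.7 × 158 = 110.6; the tenant offers that and keeps 89.4.
Round 1 (the landlord proposes): rejecting gives the tenant an expected 0.7 × 89.4 = 62.58. The landlord offers 62.58 and keeps 200 − 62.58 = 137.42.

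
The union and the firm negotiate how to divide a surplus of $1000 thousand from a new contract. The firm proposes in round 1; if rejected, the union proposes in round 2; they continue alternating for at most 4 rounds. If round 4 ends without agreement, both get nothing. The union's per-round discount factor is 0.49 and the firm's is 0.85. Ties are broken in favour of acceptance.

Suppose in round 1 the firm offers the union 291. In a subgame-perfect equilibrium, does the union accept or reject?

Round 4 (the union proposes): the firm will accept anything ≥ 0, so the union offers 0 and keeps 1000.
Round 3 (the firm proposes): the union can get 1000 next round, worth 0.49 × 1000 = 490 now. The firm offers 490 and keeps 1000 − 490 = 510.
Round 2 (the union proposes): the firm can get 510 next round, worth 0.85 × 510 = 433.5 now; the union offers that and keeps 566.5.
So by rejecting in round 1, the union gets 566.5 next round, worth 0.49 × 566.5 = 277.585 now.
Offer 291 ≥ 277.585, so the union accepts.

Accept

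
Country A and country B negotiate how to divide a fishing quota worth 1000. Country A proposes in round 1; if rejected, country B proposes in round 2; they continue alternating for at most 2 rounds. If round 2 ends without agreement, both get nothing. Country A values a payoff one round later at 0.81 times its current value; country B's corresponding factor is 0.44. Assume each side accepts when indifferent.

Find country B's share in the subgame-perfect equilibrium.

Round 2 (country B proposes): rejection yields 0 for country A; country B offers 0 and keeps 1000.
Round 1 (country A proposes): country B can get 1000 next round, worth 0.44 × 1000 = 440 now. Country A offers 440 and keeps 1000 − 440 = 560.

440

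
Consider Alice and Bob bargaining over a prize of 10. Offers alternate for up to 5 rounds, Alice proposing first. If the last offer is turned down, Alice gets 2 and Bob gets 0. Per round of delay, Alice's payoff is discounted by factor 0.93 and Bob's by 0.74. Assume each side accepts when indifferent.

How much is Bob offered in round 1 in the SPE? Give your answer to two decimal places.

Round 5 (Alice proposes): Bob will accept anything ≥ 0, so Alice offers 0 and keeps 10.
Round 4 (Bob proposes): Alice can get 10 next round, worth 0.93 × 10 = 9.3 now. Bob offers 9.3 and keeps 10 − 9.3 = 0.7.
Round 3 (Alice proposes): Bob can get 0.7 next round, worth 0.74 × 0.7 = 0.518 now, so Alice offers 0.518, keeping 9.482.
Round 2 (Bob proposes): Alice can get 9.482 next round, worth 0.93 × 9.482 = 8.81826 now, so Bob offers 8.81826, keeping 1.18174.
Round 1 (Alice proposes): Bob can get 1.18174 next round, worth 0.74 × 1.18174 = 0.8744876 now; Alice offers that and keeps 9.1255124.

0.87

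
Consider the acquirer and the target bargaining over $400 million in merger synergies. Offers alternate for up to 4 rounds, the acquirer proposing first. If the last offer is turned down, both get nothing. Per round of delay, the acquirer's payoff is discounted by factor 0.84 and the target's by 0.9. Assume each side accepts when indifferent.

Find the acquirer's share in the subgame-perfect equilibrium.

Round 4 (the target proposes): the acquirer will accept anything ≥ 0, so the target offers 0 and keeps 400.
Round 3 (the acquirer proposes): the target can get 400 next round, worth 0.9 × 400 = 360 now. The acquirer offers 360 and keeps 400 − 360 = 40.
Round 2 (the target proposes): the acquirer can get 40 next round, worth 0.84 × 40 = 33.6 now. The target offers 33.6 and keeps 400 − 33.6 = 366.4.
Round 1 (the acquirer proposes): the target can get 366.4 next round, worth 0.9 × 366.4 = 329.76 now; the acquirer offers that and keeps 70.24.

70.24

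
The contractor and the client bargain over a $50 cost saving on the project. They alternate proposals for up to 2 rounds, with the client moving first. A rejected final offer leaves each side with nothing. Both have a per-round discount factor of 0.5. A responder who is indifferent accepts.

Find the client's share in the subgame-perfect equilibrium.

Work backward from the last round.
Round 2 (the contractor proposes): the client will accept anything ≥ 0, so the contractor offers 0 and keeps 50.
Round 1 (the client proposes): the contractor can get 50 next round, worth 0.5 × 50 = 25 now. The client offers 25 and keeps 50 − 25 = 25.

25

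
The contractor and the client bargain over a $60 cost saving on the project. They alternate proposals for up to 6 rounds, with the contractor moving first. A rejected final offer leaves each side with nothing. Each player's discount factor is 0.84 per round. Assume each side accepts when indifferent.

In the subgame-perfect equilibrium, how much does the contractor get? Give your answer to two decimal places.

Work backward from the last round.
Round 6 (the client proposes): rejection yields 0 for the contractor; the client offers 0 and keeps 60.
Round 5 (the contractor proposes): the client can get 60 next round, worth 0.84 × 60 = 50.4 now, so the contractor offers 50.4, keeping 9.6.
Round 4 (the client proposes): the contractor can get 9.6 next round, worth 0.84 × 9.6 = 8.064 now, so the client offers 8.064, keeping 51.936.
Round 3 (the contractor proposes): the client can get 51.936 next round, worth 0.84 × 51.936 = 43.62624 now, so the contractor offers 43.62624, keeping 16.37376.
Round 2 (the client proposes): the contractor can get 16.37376 next round, worth 0.84 × 16.37376 = 13.7539584 now; the client offers that and keeps 46.2460416.
Round 1 (the contractor proposes): the client can get 46.2460416 next round, worth 0.84 × 46.2460416 = 38.846674944 now; the contractor offers that and keeps 21.153325056.

21.15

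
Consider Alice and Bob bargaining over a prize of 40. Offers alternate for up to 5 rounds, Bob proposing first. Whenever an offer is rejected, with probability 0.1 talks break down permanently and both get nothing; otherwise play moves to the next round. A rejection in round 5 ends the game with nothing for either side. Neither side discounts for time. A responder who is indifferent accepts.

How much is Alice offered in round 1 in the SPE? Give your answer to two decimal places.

6.52

By backward induction:
Round 5 (Bob proposes): rejection yields 0 for Alice; Bob offers 0 and keeps 40.
Round 4 (Alice proposes): rejecting gives Bob an expected 0.9 × 40 = 36; Alice offers that and keeps 4.
Round 3 (Bob proposes): rejecting gives Alice an expected 0.9 × 4 = 3.6, so Bob offers 3.6, keeping 36.4.
Round 2 (Alice proposes): rejecting gives Bob an expected 0.9 × 36.4 = 32.76, so Alice offers 32.76, keeping 7.24.
Round 1 (Bob proposes): rejecting gives Alice an expected 0.9 × 7.24 = 6.516. Bob offers 6.516 and keeps 40 − 6.516 = 33.484.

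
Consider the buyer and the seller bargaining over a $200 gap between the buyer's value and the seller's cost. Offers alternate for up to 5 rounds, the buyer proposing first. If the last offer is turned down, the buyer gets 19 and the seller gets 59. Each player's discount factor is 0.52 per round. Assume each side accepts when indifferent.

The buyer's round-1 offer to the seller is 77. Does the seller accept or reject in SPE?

Round 5 (the buyer proposes): the seller gets 59 if talks fail, so the buyer offers 59 and keeps 141.
Round 4 (the seller proposes): the buyer can get 141 next round, worth 0.52 × 141 = 73.32 now, so the seller offers 73.32, keeping 126.68.
Round 3 (the buyer proposes): the seller can get 126.68 next round, worth 0.52 × 126.68 = 65.8736 now. The buyer offers 65.8736 and keeps 200 − 65.8736 = 134.1264.
Round 2 (the seller proposes): the buyer can get 134.1264 next round, worth 0.52 × 134.1264 = 69.745728 now, so the seller offers 69.745728, keeping 130.254272.
So by rejecting in round 1, the seller gets 130.254272 next round, worth 0.52 × 130.254272 = 67.73222144 now.
Offer 77 ≥ 67.73222144, so the seller accepts.

Accept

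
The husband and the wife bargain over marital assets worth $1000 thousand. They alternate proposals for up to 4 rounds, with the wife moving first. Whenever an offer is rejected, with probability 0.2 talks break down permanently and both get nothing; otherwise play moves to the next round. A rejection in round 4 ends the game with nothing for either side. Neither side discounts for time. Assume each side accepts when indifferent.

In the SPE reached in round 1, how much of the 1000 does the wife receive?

328

By backward induction:
Round 4 (the husband proposes): rejection yields 0 for the wife; the husband offers 0 and keeps 1000.
Round 3 (the wife proposes): rejecting gives the husband an expected 0.8 × 1000 = 800; the wife offers that and keeps 200.
Round 2 (the husband proposes): rejecting gives the wife an expected 0.8 × 200 = 160, so the husband offers 160, keeping 840.
Round 1 (the wife proposes): rejecting gives the husband an expected 0.8 × 840 = 672. The wife offers 672 and keeps 1000 − 672 = 328.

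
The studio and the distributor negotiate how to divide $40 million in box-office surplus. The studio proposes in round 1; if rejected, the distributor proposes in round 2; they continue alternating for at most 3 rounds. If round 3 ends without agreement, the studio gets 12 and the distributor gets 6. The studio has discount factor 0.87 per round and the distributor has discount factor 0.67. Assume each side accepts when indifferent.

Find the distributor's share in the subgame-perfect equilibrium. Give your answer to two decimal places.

6.98

Solve by backward induction from round 3.
Round 3 (the studio proposes): the distributor gets 6 if talks fail, so the studio offers 6 and keeps 34.
Round 2 (the distributor proposes): the studio can get 34 next round, worth 0.87 × 34 = 29.58 now. The distributor offers 29.58 and keeps 40 − 29.58 = 10.42.
Round 1 (the studio proposes): the distributor can get 10.42 next round, worth 0.67 × 10.42 = 6.9814 now. The studio offers 6.9814 and keeps 40 − 6.9814 = 33.0186.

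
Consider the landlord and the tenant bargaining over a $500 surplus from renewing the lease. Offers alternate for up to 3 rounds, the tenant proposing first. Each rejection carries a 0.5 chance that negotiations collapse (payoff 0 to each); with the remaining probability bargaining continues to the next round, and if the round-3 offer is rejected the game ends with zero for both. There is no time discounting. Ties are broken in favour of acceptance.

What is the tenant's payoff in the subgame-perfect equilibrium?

375

Round 3 (the tenant proposes): the landlord will accept anything ≥ 0, so the tenant offers 0 and keeps 500.
Round 2 (the landlord proposes): rejecting gives the tenant an expected 0.5 × 500 = 250, so the landlord offers 250, keeping 250.
Round 1 (the tenant proposes): rejecting gives the landlord an expected 0.5 × 250 = 125; the tenant offers that and keeps 375.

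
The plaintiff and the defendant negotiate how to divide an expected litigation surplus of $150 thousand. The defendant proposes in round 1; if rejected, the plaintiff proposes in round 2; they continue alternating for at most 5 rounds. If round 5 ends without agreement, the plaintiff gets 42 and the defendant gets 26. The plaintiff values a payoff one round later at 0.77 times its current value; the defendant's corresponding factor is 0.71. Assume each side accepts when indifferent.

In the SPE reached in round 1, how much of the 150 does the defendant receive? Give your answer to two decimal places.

85.64

Round 5 (the defendant proposes): the plaintiff gets 42 if talks fail, so the defendant offers 42 and keeps 108.
Round 4 (the plaintiff proposes): the defendant can get 108 next round, worth 0.71 × 108 = 76.68 now; the plaintiff offers that and keeps 73.32.
Round 3 (the defendant proposes): the plaintiff can get 73.32 next round, worth 0.77 × 73.32 = 56.4564 now; the defendant offers that and keeps 93.5436.
Round 2 (the plaintiff proposes): the defendant can get 93.5436 next round, worth 0.71 × 93.5436 = 66.415956 now; the plaintiff offers that and keeps 83.584044.
Round 1 (the defendant proposes): the plaintiff can get 83.584044 next round, worth 0.77 × 83.584044 = 64.35971388 now; the defendant offers that and keeps 85.64028612.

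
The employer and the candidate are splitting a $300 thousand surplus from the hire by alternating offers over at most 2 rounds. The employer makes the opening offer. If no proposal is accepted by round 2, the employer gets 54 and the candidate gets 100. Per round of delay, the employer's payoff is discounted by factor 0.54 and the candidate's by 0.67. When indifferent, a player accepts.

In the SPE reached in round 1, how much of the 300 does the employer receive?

Round 2 (the candidate proposes): the employer gets 54 if talks fail, so the candidate offers 54 and keeps 246.
Round 1 (the employer proposes): the candidate can get 246 next round, worth 0.67 × 246 = 164.82 now; the employer offers that and keeps 135.18.

135.18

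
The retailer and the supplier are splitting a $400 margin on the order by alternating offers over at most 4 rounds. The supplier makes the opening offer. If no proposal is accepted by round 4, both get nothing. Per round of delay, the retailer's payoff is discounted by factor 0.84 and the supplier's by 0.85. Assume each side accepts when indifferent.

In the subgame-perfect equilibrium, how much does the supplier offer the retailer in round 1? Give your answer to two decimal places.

290.30

Round 4 (the retailer proposes): the supplier will accept anything ≥ 0, so the retailer offers 0 and keeps 400.
Round 3 (the supplier proposes): the retailer can get 400 next round, worth 0.84 × 400 = 336 now; the supplier offers that and keeps 64.
Round 2 (the retailer proposes): the supplier can get 64 next round, worth 0.85 × 64 = 54.4 now. The retailer offers 54.4 and keeps 400 − 54.4 = 345.6.
Round 1 (the supplier proposes): the retailer can get 345.6 next round, worth 0.84 × 345.6 = 290.304 now; the supplier offers that and keeps 109.696.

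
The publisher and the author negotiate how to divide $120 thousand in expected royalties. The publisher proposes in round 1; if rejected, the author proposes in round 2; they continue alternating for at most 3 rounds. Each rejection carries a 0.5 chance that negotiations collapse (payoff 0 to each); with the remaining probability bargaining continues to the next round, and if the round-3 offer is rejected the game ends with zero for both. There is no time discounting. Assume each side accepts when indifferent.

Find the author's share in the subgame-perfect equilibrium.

By backward induction:
Round 3 (the publisher proposes): the author will accept anything ≥ 0, so the publisher offers 0 and keeps 120.
Round 2 (the author proposes): rejecting gives the publisher an expected 0.5 × 120 = 60; the author offers that and keeps 60.
Round 1 (the publisher proposes): rejecting gives the author an expected 0.5 × 60 = 30, so the publisher offers 30, keeping 90.

30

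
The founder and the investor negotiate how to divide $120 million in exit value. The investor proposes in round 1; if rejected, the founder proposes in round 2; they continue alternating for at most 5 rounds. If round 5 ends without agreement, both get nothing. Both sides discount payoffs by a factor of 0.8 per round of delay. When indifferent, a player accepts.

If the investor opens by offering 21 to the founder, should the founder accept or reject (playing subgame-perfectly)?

Reject

Work out the founder's continuation value if the offer is rejected.
Round 5 (the investor proposes): rejection yields 0 for the founder; the investor offers 0 and keeps 120.
Round 4 (the founder proposes): the investor can get 120 next round, worth 0.8 × 120 = 96 now; the founder offers that and keeps 24.
Round 3 (the investor proposes): the founder can get 24 next round, worth 0.8 × 24 = 19.2 now, so the investor offers 19.2, keeping 100.8.
Round 2 (the founder proposes): the investor can get 100.8 next round, worth 0.8 × 100.8 = 80.64 now; the founder offers that and keeps 39.36.
So by rejecting in round 1, the founder gets 39.36 next round, worth 0.8 × 39.36 = 31.488 now.
Offer 21 < 31.488, so the founder rejects.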